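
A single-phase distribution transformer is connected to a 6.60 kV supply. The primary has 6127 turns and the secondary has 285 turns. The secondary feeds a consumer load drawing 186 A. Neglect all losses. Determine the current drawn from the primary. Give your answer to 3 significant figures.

For an ideal transformer I_p N_p = I_s N_s, so I_p = 186 × 285/6127 = 8.65 A.

I_p ≈ 8.65 A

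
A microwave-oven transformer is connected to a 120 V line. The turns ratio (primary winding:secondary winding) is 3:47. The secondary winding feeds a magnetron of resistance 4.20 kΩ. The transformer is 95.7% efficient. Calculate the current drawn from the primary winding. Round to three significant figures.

V_s = 120 × 47/3 = 1880.0 V.
I_s = V_s/R = 1880.0/4200 = 0.44762 A.
P_out = V_s I_s = 1880.0 × 0.44762 = 841.52 W.
P_in = P_out/η = 841.52/0.957 = 879.34 W.
I_p = P_in/V_p = 879.34/120 = 7.33 A.

I_p ≈ 7.33 A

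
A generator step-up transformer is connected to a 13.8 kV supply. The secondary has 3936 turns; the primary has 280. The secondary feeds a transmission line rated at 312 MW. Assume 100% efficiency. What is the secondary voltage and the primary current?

V_s ≈ 194000 V, I_p ≈ 22600 A

V_s = V_p × N_s/N_p = 13800 × 3936/280 = 193990 V.
I_s = P/V_s = 3.12×10^8/193990 = 1608.3 A.
I_p = I_s × N_s/N_p = 1608.3 × 3936/280 = 22600 A.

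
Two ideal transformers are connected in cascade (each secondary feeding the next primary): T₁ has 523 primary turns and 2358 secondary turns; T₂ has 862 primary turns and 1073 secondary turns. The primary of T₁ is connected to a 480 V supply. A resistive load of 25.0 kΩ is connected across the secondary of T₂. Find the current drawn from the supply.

After T₁: V = 480.00 × 2358/523 = 2164.1 V.
After T₂: V = 2164.1 × 1073/862 = 2693.9 V.
I_load = 2693.9/25000 = 0.10775 A, so P_out = 2693.9 × 0.10775 = 290.28 W.
All ideal ⇒ P_in = P_out, so I_supply = 290.28/480 = 0.605 A.

I_supply ≈ 0.605 A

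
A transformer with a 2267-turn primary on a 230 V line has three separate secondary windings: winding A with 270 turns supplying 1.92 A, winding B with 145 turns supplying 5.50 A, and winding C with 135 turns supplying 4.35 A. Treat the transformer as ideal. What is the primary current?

I_p ≈ 0.840 A

V_A = 230 × 270/2267 = 27.393 V; V_B = 230 × 145/2267 = 14.711 V; V_C = 230 × 135/2267 = 13.697 V.
P_out = V_A I_A + V_B I_B + V_C I_C = 27.393×1.92 + 14.711×5.50 + 13.697×4.35 = 52.595 + 80.911 + 59.580 = 193.09 W.
Ideal ⇒ P_in = P_out, so I_p = P_out/V_p = 193.09/230 = 0.840 A.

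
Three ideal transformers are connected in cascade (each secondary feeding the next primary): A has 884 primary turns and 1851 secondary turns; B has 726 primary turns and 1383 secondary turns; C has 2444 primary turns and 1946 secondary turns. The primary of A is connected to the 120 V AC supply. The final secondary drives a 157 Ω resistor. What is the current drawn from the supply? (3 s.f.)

I_supply ≈ 7.71 A

After A: V = 120.00 × 1851/884 = 251.27 V.
After B: V = 251.27 × 1383/726 = 478.65 V.
After C: V = 478.65 × 1946/2444 = 381.12 V.
I_load = 381.12/157 = 2.4275 A, so P_out = 381.12 × 2.4275 = 925.18 W.
All ideal ⇒ P_in = P_out, so I_supply = 925.18/120 = 7.71 A.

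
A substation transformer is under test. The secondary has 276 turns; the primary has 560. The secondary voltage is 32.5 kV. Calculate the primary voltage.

V_p ≈ 65900 V

V_p/V_s = N_p/N_s, so V_p = 32500 × 560/276 = 65900 V.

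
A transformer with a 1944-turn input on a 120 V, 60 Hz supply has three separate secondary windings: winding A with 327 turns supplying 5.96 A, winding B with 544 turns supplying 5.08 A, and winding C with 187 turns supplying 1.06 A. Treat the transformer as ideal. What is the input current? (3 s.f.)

V_A = 120 × 327/1944 = 20.185 V; V_B = 120 × 544/1944 = 33.580 V; V_C = 120 × 187/1944 = 11.543 V.
P_out = V_A I_A + V_B I_B + V_C I_C = 20.185×5.96 + 33.580×5.08 + 11.543×1.06 = 120.30 + 170.59 + 12.236 = 303.13 W.
Ideal ⇒ P_in = P_out, so I_in = P_out/V_in = 303.13/120 = 2.53 A.

I_in ≈ 2.53 A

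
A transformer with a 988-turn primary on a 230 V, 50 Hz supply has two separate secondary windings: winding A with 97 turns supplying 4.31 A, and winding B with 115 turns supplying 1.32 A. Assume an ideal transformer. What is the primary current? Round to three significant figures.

V_A = 230 × 97/988 = 22.581 V; V_B = 230 × 115/988 = 26.771 V.
P_out = V_A I_A + V_B I_B = 22.581×4.31 + 26.771×1.32 = 97.324 + 35.338 = 132.66 W.
Ideal ⇒ P_in = P_out, so I_p = P_out/V_p = 132.66/230 = 0.577 A.

I_p ≈ 0.577 A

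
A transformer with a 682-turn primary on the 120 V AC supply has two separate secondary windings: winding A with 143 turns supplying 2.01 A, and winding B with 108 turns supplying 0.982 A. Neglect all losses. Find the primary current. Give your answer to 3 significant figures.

V_A = 120 × 143/682 = 25.161 V; V_B = 120 × 108/682 = 19.003 V.
P_out = V_A I_A + V_B I_B = 25.161×2.01 + 19.003×0.982 = 50.574 + 18.661 = 69.235 W.
Ideal ⇒ P_in = P_out, so I_p = P_out/V_p = 69.235/120 = 0.577 A.

I_p ≈ 0.577 A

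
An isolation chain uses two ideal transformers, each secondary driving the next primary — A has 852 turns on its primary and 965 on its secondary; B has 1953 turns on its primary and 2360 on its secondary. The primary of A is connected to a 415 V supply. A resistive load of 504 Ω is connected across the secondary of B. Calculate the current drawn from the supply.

I_supply ≈ 1.54 A

Secondary of A: V = 415.00 × 965/852 = 470.04 V.
Secondary of B: V = 470.04 × 2360/1953 = 568.00 V.
I_load = 568.00/504 = 1.1270 A, so P_out = 568.00 × 1.1270 = 640.12 W.
All ideal ⇒ P_in = P_out, so I_supply = 640.12/415 = 1.54 A.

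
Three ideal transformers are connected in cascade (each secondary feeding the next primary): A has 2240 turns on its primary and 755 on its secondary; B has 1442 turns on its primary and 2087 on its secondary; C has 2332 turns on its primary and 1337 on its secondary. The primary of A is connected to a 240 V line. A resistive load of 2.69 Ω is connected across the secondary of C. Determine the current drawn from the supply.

I_supply ≈ 6.98 A

Secondary of A: V = 240.00 × 755/2240 = 80.893 V.
Secondary of B: V = 80.893 × 2087/1442 = 117.08 V.
Secondary of C: V = 117.08 × 1337/2332 = 67.123 V.
I_load = 67.123/2.69 = 24.953 A, so P_out = 67.123 × 24.953 = 1674.9 W.
All ideal ⇒ P_in = P_out, so I_supply = 1674.9/240 = 6.98 A.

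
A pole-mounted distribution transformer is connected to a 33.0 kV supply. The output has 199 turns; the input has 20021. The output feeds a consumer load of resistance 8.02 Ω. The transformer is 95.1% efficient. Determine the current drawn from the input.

I_in ≈ 0.427 A

V_out = 33000 × 199/20021 = 328.01 V.
I_out = V_out/R = 328.01/8.02 = 40.898 A.
P_out = V_out I_out = 328.01 × 40.898 = 13415 W.
P_in = P_out/η = 13415/0.951 = 14106 W.
I_in = P_in/V_in = 14106/33000 = 0.427 A.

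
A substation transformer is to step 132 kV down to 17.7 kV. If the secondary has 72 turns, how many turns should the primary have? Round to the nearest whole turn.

N_p = 537 turns

N_p/N_s = V_p/V_s, so N_p = 72 × 132000/17700 = 536.9 ≈ 537 turns.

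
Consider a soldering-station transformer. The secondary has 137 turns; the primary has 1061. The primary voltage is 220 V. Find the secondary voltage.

V_s ≈ 28.4 V

V_s/V_p = N_s/N_p, so V_s = 220 × 137/1061 = 28.4 V.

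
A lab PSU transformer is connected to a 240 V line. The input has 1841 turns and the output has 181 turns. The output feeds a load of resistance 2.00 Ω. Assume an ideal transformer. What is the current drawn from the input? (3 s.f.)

V_out = V_in × N_out/N_in = 240 × 181/1841 = 23.596 V.
I_out = V_out/R = 23.596/2.00 = 11.798 A.
For an ideal transformer I_in N_in = I_out N_out, so I_in = 11.798 × 181/1841 = 1.16 A.

I_in ≈ 1.16 A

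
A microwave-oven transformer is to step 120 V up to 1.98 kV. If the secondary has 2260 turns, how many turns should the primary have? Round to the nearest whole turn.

N_p = 137 turns

N_p/N_s = V_p/V_s, so N_p = 2260 × 120/1980 = 137.0 ≈ 137 turns.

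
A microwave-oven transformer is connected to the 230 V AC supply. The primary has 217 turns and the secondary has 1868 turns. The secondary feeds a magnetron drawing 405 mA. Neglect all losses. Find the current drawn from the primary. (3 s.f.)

I_p ≈ 3.49 A

For an ideal transformer I_p N_p = I_s N_s, so I_p = 0.405 × 1868/217 = 3.49 A.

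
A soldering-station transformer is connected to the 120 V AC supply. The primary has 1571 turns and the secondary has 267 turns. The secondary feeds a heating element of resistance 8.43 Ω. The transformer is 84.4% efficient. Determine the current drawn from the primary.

V_s = 120 × 267/1571 = 20.395 V.
I_s = V_s/R = 20.395/8.43 = 2.4193 A.
P_out = V_s I_s = 20.395 × 2.4193 = 49.341 W.
P_in = P_out/η = 49.341/0.844 = 58.461 W.
I_p = P_in/V_p = 58.461/120 = 0.487 A.

I_p ≈ 0.487 A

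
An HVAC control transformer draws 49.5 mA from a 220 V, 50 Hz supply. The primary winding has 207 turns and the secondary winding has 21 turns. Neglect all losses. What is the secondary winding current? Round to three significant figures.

I_s ≈ 0.488 A

I_s/I_p = N_p/N_s, so I_s = 0.0495 × 207/21 = 0.488 A.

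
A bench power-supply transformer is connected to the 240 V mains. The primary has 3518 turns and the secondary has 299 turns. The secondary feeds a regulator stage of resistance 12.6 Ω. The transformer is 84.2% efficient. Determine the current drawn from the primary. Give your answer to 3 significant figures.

I_p ≈ 0.163 A

V_s = 240 × 299/3518 = 20.398 V.
I_s = V_s/R = 20.398/12.6 = 1.6189 A.
P_out = V_s I_s = 20.398 × 1.6189 = 33.022 W.
P_in = P_out/η = 33.022/0.842 = 39.218 W.
I_p = P_in/V_p = 39.218/240 = 0.163 A.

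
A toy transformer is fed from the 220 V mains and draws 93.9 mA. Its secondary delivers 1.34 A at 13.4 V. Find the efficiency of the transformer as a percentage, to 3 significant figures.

η ≈ 86.9%

P_in = 220 × 0.0939 = 20.6580 W.
P_out = 13.4 × 1.34 = 17.9560 W.
η = P_out/P_in = 17.9560/20.6580 = 0.869.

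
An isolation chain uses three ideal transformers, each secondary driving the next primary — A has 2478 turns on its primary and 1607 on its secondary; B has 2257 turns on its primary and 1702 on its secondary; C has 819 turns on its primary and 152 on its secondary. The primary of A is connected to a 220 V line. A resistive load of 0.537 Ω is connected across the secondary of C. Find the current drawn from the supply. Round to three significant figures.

I_supply ≈ 3.37 A

Secondary of A: V = 220.00 × 1607/2478 = 142.67 V.
Secondary of B: V = 142.67 × 1702/2257 = 107.59 V.
Secondary of C: V = 107.59 × 152/819 = 19.968 V.
I_load = 19.968/0.537 = 37.184 A, so P_out = 19.968 × 37.184 = 742.46 W.
All ideal ⇒ P_in = P_out, so I_supply = 742.46/220 = 3.37 A.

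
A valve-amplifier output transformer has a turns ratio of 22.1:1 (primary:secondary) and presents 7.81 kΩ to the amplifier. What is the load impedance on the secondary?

Z_s ≈ 16.0 Ω

Z_s = Z_p/(N_p/N_s)² = 7810/22.1² = 16.0 Ω.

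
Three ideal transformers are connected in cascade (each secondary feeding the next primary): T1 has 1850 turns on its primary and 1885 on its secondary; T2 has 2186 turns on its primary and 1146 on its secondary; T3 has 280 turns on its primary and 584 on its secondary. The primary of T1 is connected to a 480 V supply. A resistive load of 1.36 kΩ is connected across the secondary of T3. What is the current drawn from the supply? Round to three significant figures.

After T1: V = 480.00 × 1885/1850 = 489.08 V.
After T2: V = 489.08 × 1146/2186 = 256.40 V.
After T3: V = 256.40 × 584/280 = 534.77 V.
I_load = 534.77/1360 = 0.39322 A, so P_out = 534.77 × 0.39322 = 210.28 W.
All ideal ⇒ P_in = P_out, so I_supply = 210.28/480 = 0.438 A.

I_supply ≈ 0.438 A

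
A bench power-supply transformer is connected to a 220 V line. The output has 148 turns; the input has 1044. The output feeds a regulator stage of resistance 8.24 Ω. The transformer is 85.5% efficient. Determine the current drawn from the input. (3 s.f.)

V_out = 220 × 148/1044 = 31.188 V.
I_out = V_out/R = 31.188/8.24 = 3.7849 A.
P_out = V_out I_out = 31.188 × 3.7849 = 118.04 W.
P_in = P_out/η = 118.04/0.855 = 138.06 W.
I_in = P_in/V_in = 138.06/220 = 0.628 A.

I_in ≈ 0.628 A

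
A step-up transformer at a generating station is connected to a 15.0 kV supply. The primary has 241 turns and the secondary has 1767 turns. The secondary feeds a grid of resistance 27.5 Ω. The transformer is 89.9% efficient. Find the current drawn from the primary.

I_p ≈ 32600 A

V_s = 15000 × 1767/241 = 109980 V.
I_s = V_s/R = 109980/27.5 = 3999.2 A.
P_out = V_s I_s = 109980 × 3999.2 = 4.3983×10^8 W.
P_in = P_out/η = 4.3983×10^8/0.899 = 4.8925×10^8 W.
I_p = P_in/V_p = 4.8925×10^8/15000 = 32600 A.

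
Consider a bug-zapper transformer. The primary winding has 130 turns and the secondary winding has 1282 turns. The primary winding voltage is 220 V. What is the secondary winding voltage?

V_s ≈ 2170 V

V_s/V_p = N_s/N_p, so V_s = 220 × 1282/130 = 2170 V.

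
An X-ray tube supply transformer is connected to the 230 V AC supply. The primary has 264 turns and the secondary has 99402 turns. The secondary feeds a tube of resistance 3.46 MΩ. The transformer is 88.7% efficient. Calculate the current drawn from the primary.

V_s = 230 × 99402/264 = 86600 V.
I_s = V_s/R = 86600/(3.46×10^6) = 0.025029 A.
P_out = V_s I_s = 86600 × 0.025029 = 2167.5 W.
P_in = P_out/η = 2167.5/0.887 = 2443.6 W.
I_p = P_in/V_p = 2443.6/230 = 10.6 A.

I_p ≈ 10.6 A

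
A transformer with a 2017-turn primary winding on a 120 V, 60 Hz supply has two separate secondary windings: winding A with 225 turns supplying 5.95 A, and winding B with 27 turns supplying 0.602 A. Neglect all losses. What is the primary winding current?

V_A = 120 × 225/2017 = 13.386 V; V_B = 120 × 27/2017 = 1.6063 V.
P_out = V_A I_A + V_B I_B = 13.386×5.95 + 1.6063×0.602 = 79.648 + 0.96702 = 80.615 W.
Ideal ⇒ P_in = P_out, so I_p = P_out/V_p = 80.615/120 = 0.672 A.

I_p ≈ 0.672 A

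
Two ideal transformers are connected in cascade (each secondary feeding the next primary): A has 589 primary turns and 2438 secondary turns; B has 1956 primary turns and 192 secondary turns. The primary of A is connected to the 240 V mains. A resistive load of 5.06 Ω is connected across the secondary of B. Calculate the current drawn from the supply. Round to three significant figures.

I_supply ≈ 7.83 A

Secondary of A: V = 240.00 × 2438/589 = 993.41 V.
Secondary of B: V = 993.41 × 192/1956 = 97.513 V.
I_load = 97.513/5.06 = 19.271 A, so P_out = 97.513 × 19.271 = 1879.2 W.
All ideal ⇒ P_in = P_out, so I_supply = 1879.2/240 = 7.83 A.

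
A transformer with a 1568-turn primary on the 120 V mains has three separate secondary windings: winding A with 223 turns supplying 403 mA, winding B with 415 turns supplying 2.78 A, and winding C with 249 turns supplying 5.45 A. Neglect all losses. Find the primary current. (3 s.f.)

V_A = 120 × 223/1568 = 17.066 V; V_B = 120 × 415/1568 = 31.760 V; V_C = 120 × 249/1568 = 19.056 V.
P_out = V_A I_A + V_B I_B + V_C I_C = 17.066×0.403 + 31.760×2.78 + 19.056×5.45 = 6.8777 + 88.293 + 103.86 = 199.03 W.
Ideal ⇒ P_in = P_out, so I_p = P_out/V_p = 199.03/120 = 1.66 A.

I_p ≈ 1.66 A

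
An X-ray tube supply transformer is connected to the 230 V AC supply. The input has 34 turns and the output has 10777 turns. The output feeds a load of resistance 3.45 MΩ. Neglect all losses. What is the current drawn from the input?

I_in ≈ 6.70 A

V_out = V_in × N_out/N_in = 230 × 10777/34 = 72903 V.
I_out = V_out/R = 72903/(3.45×10^6) = 0.021131 A.
For an ideal transformer I_in N_in = I_out N_out, so I_in = 0.021131 × 10777/34 = 6.70 A.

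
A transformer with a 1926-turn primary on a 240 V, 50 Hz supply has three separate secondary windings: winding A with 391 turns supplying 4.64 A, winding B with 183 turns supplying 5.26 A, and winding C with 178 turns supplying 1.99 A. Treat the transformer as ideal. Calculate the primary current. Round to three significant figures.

I_p ≈ 1.63 A

V_A = 240 × 391/1926 = 48.723 V; V_B = 240 × 183/1926 = 22.804 V; V_C = 240 × 178/1926 = 22.181 V.
P_out = V_A I_A + V_B I_B + V_C I_C = 48.723×4.64 + 22.804×5.26 + 22.181×1.99 = 226.07 + 119.95 + 44.140 = 390.16 W.
Ideal ⇒ P_in = P_out, so I_p = P_out/V_p = 390.16/240 = 1.63 A.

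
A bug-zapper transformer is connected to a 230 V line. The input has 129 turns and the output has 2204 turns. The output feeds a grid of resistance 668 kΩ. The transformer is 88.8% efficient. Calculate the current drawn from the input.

I_in ≈ 0.113 A

V_out = 230 × 2204/129 = 3929.6 V.
I_out = V_out/R = 3929.6/668000 = 0.0058827 A.
P_out = V_out I_out = 3929.6 × 0.0058827 = 23.117 W.
P_in = P_out/η = 23.117/0.888 = 26.032 W.
I_in = P_in/V_in = 26.032/230 = 0.113 A.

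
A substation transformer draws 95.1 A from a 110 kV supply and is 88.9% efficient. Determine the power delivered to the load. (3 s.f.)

P_in = V_p I_p = 110000 × 95.1 = 1.0461×10^7 W.
P_out = η P_in = 0.889 × 1.0461×10^7 = 9.30×10^6 W.

P_out ≈ 9.30×10^6 W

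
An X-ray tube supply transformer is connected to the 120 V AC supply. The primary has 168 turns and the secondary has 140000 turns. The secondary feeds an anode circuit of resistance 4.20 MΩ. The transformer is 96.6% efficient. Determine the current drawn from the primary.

I_p ≈ 20.5 A

V_s = 120 × 140000/168 = 100000 V.
I_s = V_s/R = 100000/(4.20×10^6) = 0.023810 A.
P_out = V_s I_s = 100000 × 0.023810 = 2381.0 W.
P_in = P_out/η = 2381.0/0.966 = 2464.8 W.
I_p = P_in/V_p = 2464.8/120 = 20.5 A.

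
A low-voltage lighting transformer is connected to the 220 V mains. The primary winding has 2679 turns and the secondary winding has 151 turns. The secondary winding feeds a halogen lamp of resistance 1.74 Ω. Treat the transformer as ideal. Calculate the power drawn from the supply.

P ≈ 88.4 W

V_s = V_p × N_s/N_p = 220 × 151/2679 = 12.400 V.
I_s = V_s/R = 12.400/1.74 = 7.1265 A.
I_p = I_s × N_s/N_p = 7.1265 × 151/2679 = 0.40168 A.
P = V_p I_p = 220 × 0.40168 = 88.4 W.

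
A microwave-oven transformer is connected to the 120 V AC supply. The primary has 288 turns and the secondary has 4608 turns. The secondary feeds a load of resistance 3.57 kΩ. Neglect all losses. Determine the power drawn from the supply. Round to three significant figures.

V_s = V_p × N_s/N_p = 120 × 4608/288 = 1920.0 V.
I_s = V_s/R = 1920.0/3570 = 0.53782 A.
I_p = I_s × N_s/N_p = 0.53782 × 4608/288 = 8.6050 A.
P = V_p I_p = 120 × 8.6050 = 1030 W.

P ≈ 1030 W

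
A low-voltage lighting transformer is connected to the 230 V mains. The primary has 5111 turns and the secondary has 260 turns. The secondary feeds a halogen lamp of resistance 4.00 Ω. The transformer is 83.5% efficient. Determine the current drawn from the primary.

V_s = 230 × 260/5111 = 11.700 V.
I_s = V_s/R = 11.700/4.00 = 2.9251 A.
P_out = V_s I_s = 11.700 × 2.9251 = 34.224 W.
P_in = P_out/η = 34.224/0.835 = 40.987 W.
I_p = P_in/V_p = 40.987/230 = 0.178 A.

I_p ≈ 0.178 A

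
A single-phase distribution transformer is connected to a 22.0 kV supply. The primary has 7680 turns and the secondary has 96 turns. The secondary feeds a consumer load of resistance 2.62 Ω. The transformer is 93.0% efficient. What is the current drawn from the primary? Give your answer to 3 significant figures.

V_s = 22000 × 96/7680 = 275.00 V.
I_s = V_s/R = 275.00/2.62 = 104.96 A.
P_out = V_s I_s = 275.00 × 104.96 = 28865 W.
P_in = P_out/η = 28865/0.930 = 31037 W.
I_p = P_in/V_p = 31037/22000 = 1.41 A.

I_p ≈ 1.41 A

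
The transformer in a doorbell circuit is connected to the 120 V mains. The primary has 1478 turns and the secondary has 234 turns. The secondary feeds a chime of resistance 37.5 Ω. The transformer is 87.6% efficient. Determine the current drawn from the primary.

V_s = 120 × 234/1478 = 18.999 V.
I_s = V_s/R = 18.999/37.5 = 0.50663 A.
P_out = V_s I_s = 18.999 × 0.50663 = 9.6253 W.
P_in = P_out/η = 9.6253/0.876 = 10.988 W.
I_p = P_in/V_p = 10.988/120 = 0.0916 A.

I_p ≈ 0.0916 A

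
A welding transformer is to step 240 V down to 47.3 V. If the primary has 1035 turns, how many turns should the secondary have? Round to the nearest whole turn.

N_s/N_p = V_s/V_p, so N_s = 1035 × 47.3/240 = 204.0 ≈ 204 turns.

N_s = 204 turns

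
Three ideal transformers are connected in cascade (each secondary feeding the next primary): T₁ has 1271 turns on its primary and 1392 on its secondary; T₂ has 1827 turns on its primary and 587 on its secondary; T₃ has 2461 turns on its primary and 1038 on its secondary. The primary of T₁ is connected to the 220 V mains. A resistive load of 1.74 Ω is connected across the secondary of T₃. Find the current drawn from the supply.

Secondary of T₁: V = 220.00 × 1392/1271 = 240.94 V.
Secondary of T₂: V = 240.94 × 587/1827 = 77.413 V.
Secondary of T₃: V = 77.413 × 1038/2461 = 32.651 V.
I_load = 32.651/1.74 = 18.765 A, so P_out = 32.651 × 18.765 = 612.71 W.
All ideal ⇒ P_in = P_out, so I_supply = 612.71/220 = 2.79 A.

I_supply ≈ 2.79 A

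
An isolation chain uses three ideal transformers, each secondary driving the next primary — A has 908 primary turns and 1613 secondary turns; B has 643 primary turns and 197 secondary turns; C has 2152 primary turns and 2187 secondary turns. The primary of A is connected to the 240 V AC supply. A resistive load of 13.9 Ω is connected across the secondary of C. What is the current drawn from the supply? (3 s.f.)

I_supply ≈ 5.28 A

After A: V = 240.00 × 1613/908 = 426.34 V.
After B: V = 426.34 × 197/643 = 130.62 V.
After C: V = 130.62 × 2187/2152 = 132.75 V.
I_load = 132.75/13.9 = 9.5501 A, so P_out = 132.75 × 9.5501 = 1267.7 W.
All ideal ⇒ P_in = P_out, so I_supply = 1267.7/240 = 5.28 A.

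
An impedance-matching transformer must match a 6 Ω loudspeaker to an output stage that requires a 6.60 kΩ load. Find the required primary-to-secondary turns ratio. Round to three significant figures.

Z_p/Z_s = (N_p/N_s)², so N_p/N_s = √(6600/6) = √1100 = 33.2.

N_p/N_s ≈ 33.2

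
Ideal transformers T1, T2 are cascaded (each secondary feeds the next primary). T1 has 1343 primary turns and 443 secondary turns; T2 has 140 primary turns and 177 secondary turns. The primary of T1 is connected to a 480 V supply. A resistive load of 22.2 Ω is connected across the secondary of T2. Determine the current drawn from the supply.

After T1: V = 480.00 × 443/1343 = 158.33 V.
After T2: V = 158.33 × 177/140 = 200.18 V.
I_load = 200.18/22.2 = 9.0170 A, so P_out = 200.18 × 9.0170 = 1805.0 W.
All ideal ⇒ P_in = P_out, so I_supply = 1805.0/480 = 3.76 A.

I_supply ≈ 3.76 A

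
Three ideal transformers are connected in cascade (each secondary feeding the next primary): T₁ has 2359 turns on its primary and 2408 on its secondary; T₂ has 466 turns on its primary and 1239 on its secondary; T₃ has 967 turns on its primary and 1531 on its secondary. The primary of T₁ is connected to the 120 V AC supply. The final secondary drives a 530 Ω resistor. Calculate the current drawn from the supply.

I_supply ≈ 4.18 A

After T₁: V = 120.00 × 2408/2359 = 122.49 V.
After T₂: V = 122.49 × 1239/466 = 325.68 V.
After T₃: V = 325.68 × 1531/967 = 515.64 V.
I_load = 515.64/530 = 0.97290 A, so P_out = 515.64 × 0.97290 = 501.66 W.
All ideal ⇒ P_in = P_out, so I_supply = 501.66/120 = 4.18 A.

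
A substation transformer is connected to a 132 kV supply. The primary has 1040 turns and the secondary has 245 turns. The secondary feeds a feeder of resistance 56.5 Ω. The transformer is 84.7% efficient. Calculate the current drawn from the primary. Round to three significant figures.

I_p ≈ 153 A

V_s = 132000 × 245/1040 = 31096 V.
I_s = V_s/R = 31096/56.5 = 550.37 A.
P_out = V_s I_s = 31096 × 550.37 = 1.7115×10^7 W.
P_in = P_out/η = 1.7115×10^7/0.847 = 2.0206×10^7 W.
I_p = P_in/V_p = 2.0206×10^7/132000 = 153 A.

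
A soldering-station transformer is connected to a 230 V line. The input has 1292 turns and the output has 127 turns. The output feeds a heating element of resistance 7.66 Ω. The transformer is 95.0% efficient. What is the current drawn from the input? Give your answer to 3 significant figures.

V_out = 230 × 127/1292 = 22.608 V.
I_out = V_out/R = 22.608/7.66 = 2.9515 A.
P_out = V_out I_out = 22.608 × 2.9515 = 66.728 W.
P_in = P_out/η = 66.728/0.950 = 70.240 W.
I_in = P_in/V_in = 70.240/230 = 0.305 A.

I_in ≈ 0.305 A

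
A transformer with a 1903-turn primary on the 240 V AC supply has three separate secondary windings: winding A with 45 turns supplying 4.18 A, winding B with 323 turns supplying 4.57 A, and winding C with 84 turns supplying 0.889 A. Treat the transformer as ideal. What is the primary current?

V_A = 240 × 45/1903 = 5.6752 V; V_B = 240 × 323/1903 = 40.736 V; V_C = 240 × 84/1903 = 10.594 V.
P_out = V_A I_A + V_B I_B + V_C I_C = 5.6752×4.18 + 40.736×4.57 + 10.594×0.889 = 23.723 + 186.16 + 9.4179 = 219.30 W.
Ideal ⇒ P_in = P_out, so I_p = P_out/V_p = 219.30/240 = 0.914 A.

I_p ≈ 0.914 A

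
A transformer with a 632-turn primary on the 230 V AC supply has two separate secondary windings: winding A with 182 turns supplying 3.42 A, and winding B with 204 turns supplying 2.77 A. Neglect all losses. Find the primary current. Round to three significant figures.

I_p ≈ 1.88 A

V_A = 230 × 182/632 = 66.234 V; V_B = 230 × 204/632 = 74.241 V.
P_out = V_A I_A + V_B I_B = 66.234×3.42 + 74.241×2.77 = 226.52 + 205.65 = 432.17 W.
Ideal ⇒ P_in = P_out, so I_p = P_out/V_p = 432.17/230 = 1.88 A.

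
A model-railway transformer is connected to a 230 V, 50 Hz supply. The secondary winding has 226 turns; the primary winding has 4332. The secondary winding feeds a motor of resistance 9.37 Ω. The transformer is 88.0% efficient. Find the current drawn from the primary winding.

V_s = 230 × 226/4332 = 11.999 V.
I_s = V_s/R = 11.999/9.37 = 1.2806 A.
P_out = V_s I_s = 11.999 × 1.2806 = 15.366 W.
P_in = P_out/η = 15.366/0.880 = 17.461 W.
I_p = P_in/V_p = 17.461/230 = 0.0759 A.

I_p ≈ 0.0759 A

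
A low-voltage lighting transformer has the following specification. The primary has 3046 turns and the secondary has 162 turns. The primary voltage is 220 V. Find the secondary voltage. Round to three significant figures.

V_s ≈ 11.7 V

V_s/V_p = N_s/N_p, so V_s = 220 × 162/3046 = 11.7 V.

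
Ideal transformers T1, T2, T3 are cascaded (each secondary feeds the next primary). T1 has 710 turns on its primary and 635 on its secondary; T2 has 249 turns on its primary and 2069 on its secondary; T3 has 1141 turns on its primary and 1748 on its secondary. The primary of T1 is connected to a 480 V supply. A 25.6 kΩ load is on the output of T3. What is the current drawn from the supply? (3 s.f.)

After T1: V = 480.00 × 635/710 = 429.30 V.
After T2: V = 429.30 × 2069/249 = 3567.1 V.
After T3: V = 3567.1 × 1748/1141 = 5464.8 V.
I_load = 5464.8/25600 = 0.21347 A, so P_out = 5464.8 × 0.21347 = 1166.6 W.
All ideal ⇒ P_in = P_out, so I_supply = 1166.6/480 = 2.43 A.

I_supply ≈ 2.43 A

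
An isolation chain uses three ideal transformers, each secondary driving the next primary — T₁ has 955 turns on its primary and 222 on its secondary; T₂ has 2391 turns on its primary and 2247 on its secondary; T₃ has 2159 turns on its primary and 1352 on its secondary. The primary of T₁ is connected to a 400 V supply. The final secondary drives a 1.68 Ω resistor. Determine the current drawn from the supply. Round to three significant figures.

I_supply ≈ 4.46 A

Secondary of T₁: V = 400.00 × 222/955 = 92.984 V.
Secondary of T₂: V = 92.984 × 2247/2391 = 87.384 V.
Secondary of T₃: V = 87.384 × 1352/2159 = 54.721 V.
I_load = 54.721/1.68 = 32.572 A, so P_out = 54.721 × 32.572 = 1782.4 W.
All ideal ⇒ P_in = P_out, so I_supply = 1782.4/400 = 4.46 A.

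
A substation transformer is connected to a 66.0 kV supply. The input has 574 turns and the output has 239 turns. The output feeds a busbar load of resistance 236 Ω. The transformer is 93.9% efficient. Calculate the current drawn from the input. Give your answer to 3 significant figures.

V_out = 66000 × 239/574 = 27481 V.
I_out = V_out/R = 27481/236 = 116.44 A.
P_out = V_out I_out = 27481 × 116.44 = 3.2000×10^6 W.
P_in = P_out/η = 3.2000×10^6/0.939 = 3.4079×10^6 W.
I_in = P_in/V_in = 3.4079×10^6/66000 = 51.6 A.

I_in ≈ 51.6 A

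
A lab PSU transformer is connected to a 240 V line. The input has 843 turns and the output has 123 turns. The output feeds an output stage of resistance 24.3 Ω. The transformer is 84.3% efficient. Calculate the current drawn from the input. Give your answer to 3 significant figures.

I_in ≈ 0.249 A

V_out = 240 × 123/843 = 35.018 V.
I_out = V_out/R = 35.018/24.3 = 1.4411 A.
P_out = V_out I_out = 35.018 × 1.4411 = 50.463 W.
P_in = P_out/η = 50.463/0.843 = 59.861 W.
I_in = P_in/V_in = 59.861/240 = 0.249 A.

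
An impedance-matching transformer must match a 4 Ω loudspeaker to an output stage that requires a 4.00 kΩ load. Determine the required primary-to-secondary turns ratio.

Z_p/Z_s = (N_p/N_s)², so N_p/N_s = √(4000/4) = √1000 = 31.6.

N_p/N_s ≈ 31.6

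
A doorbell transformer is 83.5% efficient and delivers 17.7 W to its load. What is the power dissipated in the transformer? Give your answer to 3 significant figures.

P_loss ≈ 3.50 W

P_in = P_out/η = 17.7/0.835 = 21.1976 W.
P_loss = P_in − P_out = 21.1976 − 17.7 = 3.50 W.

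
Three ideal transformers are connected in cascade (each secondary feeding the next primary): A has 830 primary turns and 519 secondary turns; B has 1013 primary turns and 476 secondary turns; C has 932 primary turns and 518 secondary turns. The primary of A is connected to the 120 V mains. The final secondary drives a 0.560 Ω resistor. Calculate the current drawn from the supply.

Secondary of A: V = 120.00 × 519/830 = 75.036 V.
Secondary of B: V = 75.036 × 476/1013 = 35.259 V.
Secondary of C: V = 35.259 × 518/932 = 19.597 V.
I_load = 19.597/0.560 = 34.994 A, so P_out = 19.597 × 34.994 = 685.77 W.
All ideal ⇒ P_in = P_out, so I_supply = 685.77/120 = 5.71 A.

I_supply ≈ 5.71 A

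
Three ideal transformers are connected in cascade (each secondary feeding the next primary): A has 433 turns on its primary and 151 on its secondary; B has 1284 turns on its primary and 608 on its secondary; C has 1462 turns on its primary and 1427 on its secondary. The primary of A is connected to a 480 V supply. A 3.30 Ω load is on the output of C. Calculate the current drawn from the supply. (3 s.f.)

I_supply ≈ 3.78 A

Secondary of A: V = 480.00 × 151/433 = 167.39 V.
Secondary of B: V = 167.39 × 608/1284 = 79.263 V.
Secondary of C: V = 79.263 × 1427/1462 = 77.365 V.
I_load = 77.365/3.30 = 23.444 A, so P_out = 77.365 × 23.444 = 1813.7 W.
All ideal ⇒ P_in = P_out, so I_supply = 1813.7/480 = 3.78 A.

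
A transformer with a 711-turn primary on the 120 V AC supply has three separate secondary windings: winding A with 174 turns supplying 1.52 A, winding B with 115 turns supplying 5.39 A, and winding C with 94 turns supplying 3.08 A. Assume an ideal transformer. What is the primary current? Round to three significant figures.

V_A = 120 × 174/711 = 29.367 V; V_B = 120 × 115/711 = 19.409 V; V_C = 120 × 94/711 = 15.865 V.
P_out = V_A I_A + V_B I_B + V_C I_C = 29.367×1.52 + 19.409×5.39 + 15.865×3.08 = 44.638 + 104.62 + 48.864 = 198.12 W.
Ideal ⇒ P_in = P_out, so I_p = P_out/V_p = 198.12/120 = 1.65 A.

I_p ≈ 1.65 A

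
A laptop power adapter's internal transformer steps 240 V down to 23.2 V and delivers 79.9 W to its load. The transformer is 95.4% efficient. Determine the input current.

I_in ≈ 0.349 A

P_in = P_out/η = 79.9/0.954 = 83.753 W.
I_in = P_in/V_in = 83.753/240 = 0.349 A.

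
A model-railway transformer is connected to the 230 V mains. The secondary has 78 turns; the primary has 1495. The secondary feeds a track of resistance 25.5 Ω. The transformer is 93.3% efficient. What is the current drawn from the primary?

V_s = 230 × 78/1495 = 12.000 V.
I_s = V_s/R = 12.000/25.5 = 0.47059 A.
P_out = V_s I_s = 12.000 × 0.47059 = 5.6471 W.
P_in = P_out/η = 5.6471/0.933 = 6.0526 W.
I_p = P_in/V_p = 6.0526/230 = 0.0263 A.

I_p ≈ 0.0263 A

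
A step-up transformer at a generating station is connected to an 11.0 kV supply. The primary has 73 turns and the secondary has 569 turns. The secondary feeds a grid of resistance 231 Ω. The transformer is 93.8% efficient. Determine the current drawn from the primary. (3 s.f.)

I_p ≈ 3080 A

V_s = 11000 × 569/73 = 85740 V.
I_s = V_s/R = 85740/231 = 371.17 A.
P_out = V_s I_s = 85740 × 371.17 = 3.1824×10^7 W.
P_in = P_out/η = 3.1824×10^7/0.938 = 3.3927×10^7 W.
I_p = P_in/V_p = 3.3927×10^7/11000 = 3080 A.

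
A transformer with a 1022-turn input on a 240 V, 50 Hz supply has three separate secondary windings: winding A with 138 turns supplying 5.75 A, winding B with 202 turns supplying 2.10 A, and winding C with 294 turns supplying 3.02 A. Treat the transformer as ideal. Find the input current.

I_in ≈ 2.06 A

V_A = 240 × 138/1022 = 32.407 V; V_B = 240 × 202/1022 = 47.436 V; V_C = 240 × 294/1022 = 69.041 V.
P_out = V_A I_A + V_B I_B + V_C I_C = 32.407×5.75 + 47.436×2.10 + 69.041×3.02 = 186.34 + 99.616 + 208.50 = 494.46 W.
Ideal ⇒ P_in = P_out, so I_in = P_out/V_in = 494.46/240 = 2.06 A.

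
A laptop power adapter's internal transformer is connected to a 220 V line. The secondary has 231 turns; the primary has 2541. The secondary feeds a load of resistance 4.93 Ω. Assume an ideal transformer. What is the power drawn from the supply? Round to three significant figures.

P ≈ 81.1 W

V_s = V_p × N_s/N_p = 220 × 231/2541 = 20.000 V.
I_s = V_s/R = 20.000/4.93 = 4.0568 A.
I_p = I_s × N_s/N_p = 4.0568 × 231/2541 = 0.36880 A.
P = V_p I_p = 220 × 0.36880 = 81.1 W.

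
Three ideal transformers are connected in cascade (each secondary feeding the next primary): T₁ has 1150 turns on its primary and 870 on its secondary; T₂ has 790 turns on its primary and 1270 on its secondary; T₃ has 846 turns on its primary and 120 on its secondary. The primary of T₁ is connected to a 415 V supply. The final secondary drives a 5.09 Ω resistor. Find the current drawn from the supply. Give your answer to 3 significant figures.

I_supply ≈ 2.43 A

Secondary of T₁: V = 415.00 × 870/1150 = 313.96 V.
Secondary of T₂: V = 313.96 × 1270/790 = 504.71 V.
Secondary of T₃: V = 504.71 × 120/846 = 71.591 V.
I_load = 71.591/5.09 = 14.065 A, so P_out = 71.591 × 14.065 = 1006.9 W.
All ideal ⇒ P_in = P_out, so I_supply = 1006.9/415 = 2.43 A.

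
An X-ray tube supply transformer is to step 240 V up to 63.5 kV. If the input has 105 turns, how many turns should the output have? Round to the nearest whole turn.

N_out/N_in = V_out/V_in, so N_out = 105 × 63500/240 = 27781.2 ≈ 27781 turns.

N_out = 27781 turns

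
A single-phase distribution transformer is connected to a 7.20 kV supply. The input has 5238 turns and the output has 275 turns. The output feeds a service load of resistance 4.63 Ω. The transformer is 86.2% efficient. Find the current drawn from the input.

V_out = 7200 × 275/5238 = 378.01 V.
I_out = V_out/R = 378.01/4.63 = 81.643 A.
P_out = V_out I_out = 378.01 × 81.643 = 30862 W.
P_in = P_out/η = 30862/0.862 = 35802 W.
I_in = P_in/V_in = 35802/7200 = 4.97 A.

I_in ≈ 4.97 A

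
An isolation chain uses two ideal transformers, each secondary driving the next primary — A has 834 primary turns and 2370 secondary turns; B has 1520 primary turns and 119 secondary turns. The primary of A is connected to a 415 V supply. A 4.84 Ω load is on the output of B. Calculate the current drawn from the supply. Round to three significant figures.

I_supply ≈ 4.24 A

After A: V = 415.00 × 2370/834 = 1179.3 V.
After B: V = 1179.3 × 119/1520 = 92.328 V.
I_load = 92.328/4.84 = 19.076 A, so P_out = 92.328 × 19.076 = 1761.3 W.
All ideal ⇒ P_in = P_out, so I_supply = 1761.3/415 = 4.24 A.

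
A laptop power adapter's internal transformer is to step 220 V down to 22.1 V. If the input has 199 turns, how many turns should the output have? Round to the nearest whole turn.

N_out/N_in = V_out/V_in, so N_out = 199 × 22.1/220 = 20.0 ≈ 20 turns.

N_out = 20 turns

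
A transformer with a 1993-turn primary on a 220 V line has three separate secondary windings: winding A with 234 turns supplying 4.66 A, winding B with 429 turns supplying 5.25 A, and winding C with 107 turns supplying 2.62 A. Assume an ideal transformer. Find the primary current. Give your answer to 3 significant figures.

V_A = 220 × 234/1993 = 25.830 V; V_B = 220 × 429/1993 = 47.356 V; V_C = 220 × 107/1993 = 11.811 V.
P_out = V_A I_A + V_B I_B + V_C I_C = 25.830×4.66 + 47.356×5.25 + 11.811×2.62 = 120.37 + 248.62 + 30.946 = 399.93 W.
Ideal ⇒ P_in = P_out, so I_p = P_out/V_p = 399.93/220 = 1.82 A.

I_p ≈ 1.82 A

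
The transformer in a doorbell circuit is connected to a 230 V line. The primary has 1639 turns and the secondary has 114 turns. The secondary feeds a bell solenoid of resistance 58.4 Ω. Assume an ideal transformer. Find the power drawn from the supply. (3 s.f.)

P ≈ 4.38 W

V_s = V_p × N_s/N_p = 230 × 114/1639 = 15.998 V.
I_s = V_s/R = 15.998/58.4 = 0.27393 A.
I_p = I_s × N_s/N_p = 0.27393 × 114/1639 = 0.019053 A.
P = V_p I_p = 230 × 0.019053 = 4.38 W.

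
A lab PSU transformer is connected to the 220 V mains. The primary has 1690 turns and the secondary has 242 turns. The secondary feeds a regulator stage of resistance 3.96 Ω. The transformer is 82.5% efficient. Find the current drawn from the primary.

V_s = 220 × 242/1690 = 31.503 V.
I_s = V_s/R = 31.503/3.96 = 7.9553 A.
P_out = V_s I_s = 31.503 × 7.9553 = 250.62 W.
P_in = P_out/η = 250.62/0.825 = 303.78 W.
I_p = P_in/V_p = 303.78/220 = 1.38 A.

I_p ≈ 1.38 A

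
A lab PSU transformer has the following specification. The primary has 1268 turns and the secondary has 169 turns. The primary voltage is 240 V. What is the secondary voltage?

V_s ≈ 32.0 V

V_s/V_p = N_s/N_p, so V_s = 240 × 169/1268 = 32.0 V.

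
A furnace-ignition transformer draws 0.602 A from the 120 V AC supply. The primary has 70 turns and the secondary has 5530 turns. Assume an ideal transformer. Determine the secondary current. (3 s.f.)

I_s/I_p = N_p/N_s, so I_s = 0.602 × 70/5530 = 0.00762 A.

I_s ≈ 0.00762 A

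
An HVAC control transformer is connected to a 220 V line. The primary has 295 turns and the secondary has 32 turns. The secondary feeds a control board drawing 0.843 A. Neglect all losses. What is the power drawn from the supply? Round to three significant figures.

I_p = I_s × N_s/N_p = 0.843 × 32/295 = 0.091444 A.
P = V_p I_p = 220 × 0.091444 = 20.1 W.

P ≈ 20.1 W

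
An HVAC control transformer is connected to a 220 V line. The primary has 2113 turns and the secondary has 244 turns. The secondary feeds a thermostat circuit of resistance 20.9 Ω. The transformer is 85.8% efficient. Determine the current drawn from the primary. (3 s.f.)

V_s = 220 × 244/2113 = 25.405 V.
I_s = V_s/R = 25.405/20.9 = 1.2155 A.
P_out = V_s I_s = 25.405 × 1.2155 = 30.880 W.
P_in = P_out/η = 30.880/0.858 = 35.991 W.
I_p = P_in/V_p = 35.991/220 = 0.164 A.

I_p ≈ 0.164 A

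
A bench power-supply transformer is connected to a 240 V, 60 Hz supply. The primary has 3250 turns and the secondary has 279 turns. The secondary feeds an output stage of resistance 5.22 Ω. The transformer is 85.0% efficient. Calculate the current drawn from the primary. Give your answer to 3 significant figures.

I_p ≈ 0.399 A

V_s = 240 × 279/3250 = 20.603 V.
I_s = V_s/R = 20.603/5.22 = 3.9469 A.
P_out = V_s I_s = 20.603 × 3.9469 = 81.319 W.
P_in = P_out/η = 81.319/0.850 = 95.670 W.
I_p = P_in/V_p = 95.670/240 = 0.399 A.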